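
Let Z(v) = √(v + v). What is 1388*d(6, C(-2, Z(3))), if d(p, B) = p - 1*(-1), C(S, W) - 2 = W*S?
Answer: 9716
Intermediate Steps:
Z(v) = √2*√v (Z(v) = √(2*v) = √2*√v)
C(S, W) = 2 + S*W (C(S, W) = 2 + W*S = 2 + S*W)
d(p, B) = 1 + p (d(p, B) = p + 1 = 1 + p)
1388*d(6, C(-2, Z(3))) = 1388*(1 + 6) = 1388*7 = 9716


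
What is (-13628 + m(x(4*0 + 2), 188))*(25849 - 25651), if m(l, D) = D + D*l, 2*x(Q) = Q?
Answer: -2623896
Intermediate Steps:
x(Q) = Q/2
(-13628 + m(x(4*0 + 2), 188))*(25849 - 25651) = (-13628 + 188*(1 + (4*0 + 2)/2))*(25849 - 25651) = (-13628 + 188*(1 + (0 + 2)/2))*198 = (-13628 + 188*(1 + (½)*2))*198 = (-13628 + 188*(1 + 1))*198 = (-13628 + 188*2)*198 = (-13628 + 376)*198 = -13252*198 = -2623896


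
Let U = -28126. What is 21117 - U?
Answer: 49243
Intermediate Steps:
21117 - U = 21117 - 1*(-28126) = 21117 + 28126 = 49243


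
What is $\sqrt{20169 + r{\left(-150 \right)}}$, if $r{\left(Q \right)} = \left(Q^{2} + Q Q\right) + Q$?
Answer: $\sqrt{65019} \approx 254.99$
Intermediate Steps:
$r{\left(Q \right)} = Q + 2 Q^{2}$ ($r{\left(Q \right)} = \left(Q^{2} + Q^{2}\right) + Q = 2 Q^{2} + Q = Q + 2 Q^{2}$)
$\sqrt{20169 + r{\left(-150 \right)}} = \sqrt{20169 - 150 \left(1 + 2 \left(-150\right)\right)} = \sqrt{20169 - 150 \left(1 - 300\right)} = \sqrt{20169 - -44850} = \sqrt{20169 + 44850} = \sqrt{65019}$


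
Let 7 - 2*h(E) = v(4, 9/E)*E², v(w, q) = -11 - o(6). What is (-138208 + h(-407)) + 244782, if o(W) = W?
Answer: 1514594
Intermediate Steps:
v(w, q) = -17 (v(w, q) = -11 - 1*6 = -11 - 6 = -17)
h(E) = 7/2 + 17*E²/2 (h(E) = 7/2 - (-17)*E²/2 = 7/2 + 17*E²/2)
(-138208 + h(-407)) + 244782 = (-138208 + (7/2 + (17/2)*(-407)²)) + 244782 = (-138208 + (7/2 + (17/2)*165649)) + 244782 = (-138208 + (7/2 + 2816033/2)) + 244782 = (-138208 + 1408020) + 244782 = 1269812 + 244782 = 1514594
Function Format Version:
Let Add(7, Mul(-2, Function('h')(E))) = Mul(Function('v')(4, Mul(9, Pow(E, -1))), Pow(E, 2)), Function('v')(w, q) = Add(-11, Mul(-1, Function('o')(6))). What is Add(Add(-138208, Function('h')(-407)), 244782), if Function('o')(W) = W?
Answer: 1514594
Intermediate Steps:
Function('v')(w, q) = -17 (Function('v')(w, q) = Add(-11, Mul(-1, 6)) = Add(-11, -6) = -17)
Function('h')(E) = Add(Rational(7, 2), Mul(Rational(17, 2), Pow(E, 2))) (Function('h')(E) = Add(Rational(7, 2), Mul(Rational(-1, 2), Mul(-17, Pow(E, 2)))) = Add(Rational(7, 2), Mul(Rational(17, 2), Pow(E, 2))))
Add(Add(-138208, Function('h')(-407)), 244782) = Add(Add(-138208, Add(Rational(7, 2), Mul(Rational(17, 2), Pow(-407, 2)))), 244782) = Add(Add(-138208, Add(Rational(7, 2), Mul(Rational(17, 2), 165649))), 244782) = Add(Add(-138208, Add(Rational(7, 2), Rational(2816033, 2))), 244782) = Add(Add(-138208, 1408020), 244782) = Add(1269812, 244782) = 1514594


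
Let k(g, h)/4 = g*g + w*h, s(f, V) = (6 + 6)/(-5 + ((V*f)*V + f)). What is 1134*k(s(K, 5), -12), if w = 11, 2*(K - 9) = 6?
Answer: -56431124064/94249 ≈ -5.9875e+5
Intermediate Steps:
K = 12 (K = 9 + (½)*6 = 9 + 3 = 12)
s(f, V) = 12/(-5 + f + f*V²) (s(f, V) = 12/(-5 + (f*V² + f)) = 12/(-5 + (f + f*V²)) = 12/(-5 + f + f*V²))
k(g, h) = 4*g² + 44*h (k(g, h) = 4*(g*g + 11*h) = 4*(g² + 11*h) = 4*g² + 44*h)
1134*k(s(K, 5), -12) = 1134*(4*(12/(-5 + 12 + 12*5²))² + 44*(-12)) = 1134*(4*(12/(-5 + 12 + 12*25))² - 528) = 1134*(4*(12/(-5 + 12 + 300))² - 528) = 1134*(4*(12/307)² - 528) = 1134*(4*(144/94249) - 528) = 1134*(576/94249 - 528) = 1134*(-49762896/94249) = -56431124064/94249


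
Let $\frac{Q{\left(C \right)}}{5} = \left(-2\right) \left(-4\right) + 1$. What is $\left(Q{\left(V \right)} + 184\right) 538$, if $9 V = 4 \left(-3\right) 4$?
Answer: $123202$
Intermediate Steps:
$V = - \frac{16}{3}$ ($V = \frac{4 \left(-3\right) 4}{9} = \frac{\left(-12\right) 4}{9} = \frac{1}{9} \left(-48\right) = - \frac{16}{3} \approx -5.3333$)
$Q{\left(C \right)} = 45$ ($Q{\left(C \right)} = 5 \left(\left(-2\right) \left(-4\right) + 1\right) = 5 \left(8 + 1\right) = 5 \cdot 9 = 45$)
$\left(Q{\left(V \right)} + 184\right) 538 = \left(45 + 184\right) 538 = 229 \cdot 538 = 123202$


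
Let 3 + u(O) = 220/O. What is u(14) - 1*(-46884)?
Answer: 328277/7 ≈ 46897.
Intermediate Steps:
u(O) = -3 + 220/O
u(14) - 1*(-46884) = (-3 + 220/14) - 1*(-46884) = (-3 + 220*(1/14)) + 46884 = (-3 + 110/7) + 46884 = 89/7 + 46884 = 328277/7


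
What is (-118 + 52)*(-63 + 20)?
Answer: 2838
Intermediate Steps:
(-118 + 52)*(-63 + 20) = -66*(-43) = 2838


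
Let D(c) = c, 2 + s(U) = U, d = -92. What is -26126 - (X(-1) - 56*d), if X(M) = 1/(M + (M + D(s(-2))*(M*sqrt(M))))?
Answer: -312779/10 + I/5 ≈ -31278.0 + 0.2*I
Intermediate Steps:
s(U) = -2 + U
X(M) = 1/(-4*M**(3/2) + 2*M) (X(M) = 1/(M + (M + (-2 - 2)*(M*sqrt(M)))) = 1/(M + (M - 4*M**(3/2))) = 1/(-4*M**(3/2) + 2*M))
-26126 - (X(-1) - 56*d) = -26126 - (1/(2*(-1 - (-2)*I)) - 56*(-92)) = -26126 - (1/(2*(-1 - (-2)*I)) + 5152) = -26126 - (1/(2*(-1 + 2*I)) + 5152) = -26126 - (((-1 - 2*I)/5)/2 + 5152) = -26126 - ((-1 - 2*I)/10 + 5152) = -26126 - (5152 + (-1 - 2*I)/10) = -26126 + (-5152 - (-1 - 2*I)/10) = -31278 - (-1 - 2*I)/10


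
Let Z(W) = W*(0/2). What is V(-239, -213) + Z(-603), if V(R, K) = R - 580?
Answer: -819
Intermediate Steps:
Z(W) = 0 (Z(W) = W*(0*(1/2)) = W*0 = 0)
V(R, K) = -580 + R
V(-239, -213) + Z(-603) = (-580 - 239) + 0 = -819 + 0 = -819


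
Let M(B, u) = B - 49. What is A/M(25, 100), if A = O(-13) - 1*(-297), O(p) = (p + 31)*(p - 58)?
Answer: 327/8 ≈ 40.875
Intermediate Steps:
O(p) = (-58 + p)*(31 + p) (O(p) = (31 + p)*(-58 + p) = (-58 + p)*(31 + p))
M(B, u) = -49 + B
A = -981 (A = (-1798 + (-13)² - 27*(-13)) - 1*(-297) = (-1798 + 169 + 351) + 297 = -1278 + 297 = -981)
A/M(25, 100) = -981/(-49 + 25) = -981/(-24) = -981*(-1/24) = 327/8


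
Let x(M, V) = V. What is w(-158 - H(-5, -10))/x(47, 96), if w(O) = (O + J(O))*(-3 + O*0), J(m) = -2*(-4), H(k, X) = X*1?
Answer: 35/8 ≈ 4.3750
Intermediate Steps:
H(k, X) = X
J(m) = 8
w(O) = -24 - 3*O (w(O) = (O + 8)*(-3 + O*0) = (8 + O)*(-3 + 0) = (8 + O)*(-3) = -24 - 3*O)
w(-158 - H(-5, -10))/x(47, 96) = (-24 - 3*(-158 - 1*(-10)))/96 = (-24 - 3*(-158 + 10))*(1/96) = (-24 - 3*(-148))*(1/96) = (-24 + 444)*(1/96) = 420*(1/96) = 35/8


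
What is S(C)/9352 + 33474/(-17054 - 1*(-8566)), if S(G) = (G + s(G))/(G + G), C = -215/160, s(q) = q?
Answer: -39130045/9922472 ≈ -3.9436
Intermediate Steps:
C = -43/32 (C = -215*1/160 = -43/32 ≈ -1.3438)
S(G) = 1 (S(G) = (G + G)/(G + G) = (2*G)/((2*G)) = (2*G)*(1/(2*G)) = 1)
S(C)/9352 + 33474/(-17054 - 1*(-8566)) = 1/9352 + 33474/(-17054 - 1*(-8566)) = 1*(1/9352) + 33474/(-17054 + 8566) = 1/9352 + 33474/(-8488) = 1/9352 + 33474*(-1/8488) = 1/9352 - 16737/4244 = -39130045/9922472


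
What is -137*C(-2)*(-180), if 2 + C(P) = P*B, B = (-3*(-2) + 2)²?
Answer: -3205800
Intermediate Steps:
B = 64 (B = (6 + 2)² = 8² = 64)
C(P) = -2 + 64*P (C(P) = -2 + P*64 = -2 + 64*P)
-137*C(-2)*(-180) = -137*(-2 + 64*(-2))*(-180) = -137*(-2 - 128)*(-180) = -137*(-130)*(-180) = 17810*(-180) = -3205800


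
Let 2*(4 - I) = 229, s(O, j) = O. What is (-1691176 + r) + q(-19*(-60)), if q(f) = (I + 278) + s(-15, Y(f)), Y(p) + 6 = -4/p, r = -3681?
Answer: -3389409/2 ≈ -1.6947e+6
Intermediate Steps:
Y(p) = -6 - 4/p
I = -221/2 (I = 4 - ½*229 = 4 - 229/2 = -221/2 ≈ -110.50)
q(f) = 305/2 (q(f) = (-221/2 + 278) - 15 = 335/2 - 15 = 305/2)
(-1691176 + r) + q(-19*(-60)) = (-1691176 - 3681) + 305/2 = -1694857 + 305/2 = -3389409/2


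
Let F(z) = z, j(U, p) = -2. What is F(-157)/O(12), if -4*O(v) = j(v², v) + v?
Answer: 314/5 ≈ 62.800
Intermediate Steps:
O(v) = ½ - v/4 (O(v) = -(-2 + v)/4 = ½ - v/4)
F(-157)/O(12) = -157/(½ - ¼*12) = -157/(½ - 3) = -157/(-5/2) = -157*(-⅖) = 314/5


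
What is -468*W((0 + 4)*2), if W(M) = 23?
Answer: -10764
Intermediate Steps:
-468*W((0 + 4)*2) = -468*23 = -10764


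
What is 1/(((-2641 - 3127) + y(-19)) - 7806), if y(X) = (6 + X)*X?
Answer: -1/13327 ≈ -7.5036e-5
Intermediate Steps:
y(X) = X*(6 + X)
1/(((-2641 - 3127) + y(-19)) - 7806) = 1/(((-2641 - 3127) - 19*(6 - 19)) - 7806) = 1/((-5768 - 19*(-13)) - 7806) = 1/((-5768 + 247) - 7806) = 1/(-5521 - 7806) = 1/(-13327) = -1/13327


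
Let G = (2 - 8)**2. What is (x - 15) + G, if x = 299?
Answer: 320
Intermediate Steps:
G = 36 (G = (-6)**2 = 36)
(x - 15) + G = (299 - 15) + 36 = 284 + 36 = 320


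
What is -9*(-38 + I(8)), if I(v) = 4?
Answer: 306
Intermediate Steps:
-9*(-38 + I(8)) = -9*(-38 + 4) = -9*(-34) = 306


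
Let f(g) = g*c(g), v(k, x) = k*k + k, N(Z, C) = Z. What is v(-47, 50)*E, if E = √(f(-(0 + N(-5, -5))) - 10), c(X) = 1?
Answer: 2162*I*√5 ≈ 4834.4*I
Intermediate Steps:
v(k, x) = k + k² (v(k, x) = k² + k = k + k²)
f(g) = g (f(g) = g*1 = g)
E = I*√5 (E = √(-(0 - 5) - 10) = √(-1*(-5) - 10) = √(5 - 10) = √(-5) = I*√5 ≈ 2.2361*I)
v(-47, 50)*E = (-47*(1 - 47))*(I*√5) = (-47*(-46))*(I*√5) = 2162*(I*√5) = 2162*I*√5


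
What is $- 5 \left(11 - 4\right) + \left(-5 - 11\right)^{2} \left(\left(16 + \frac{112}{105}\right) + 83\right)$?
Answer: $\frac{383731}{15} \approx 25582.0$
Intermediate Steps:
$- 5 \left(11 - 4\right) + \left(-5 - 11\right)^{2} \left(\left(16 + \frac{112}{105}\right) + 83\right) = \left(-5\right) 7 + \left(-16\right)^{2} \left(\left(16 + 112 \cdot \frac{1}{105}\right) + 83\right) = -35 + 256 \left(\left(16 + \frac{16}{15}\right) + 83\right) = -35 + 256 \left(\frac{256}{15} + 83\right) = -35 + 256 \cdot \frac{1501}{15} = -35 + \frac{384256}{15} = \frac{383731}{15}$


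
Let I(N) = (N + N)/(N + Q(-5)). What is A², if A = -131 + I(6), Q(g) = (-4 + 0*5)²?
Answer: 2059225/121 ≈ 17018.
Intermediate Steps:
Q(g) = 16 (Q(g) = (-4 + 0)² = (-4)² = 16)
I(N) = 2*N/(16 + N) (I(N) = (N + N)/(N + 16) = (2*N)/(16 + N) = 2*N/(16 + N))
A = -1435/11 (A = -131 + 2*6/(16 + 6) = -131 + 2*6/22 = -131 + 2*6*(1/22) = -131 + 6/11 = -1435/11 ≈ -130.45)
A² = (-1435/11)² = 2059225/121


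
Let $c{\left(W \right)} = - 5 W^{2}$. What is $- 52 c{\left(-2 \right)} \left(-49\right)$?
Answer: $-50960$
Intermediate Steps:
$- 52 c{\left(-2 \right)} \left(-49\right) = - 52 \left(- 5 \left(-2\right)^{2}\right) \left(-49\right) = - 52 \left(\left(-5\right) 4\right) \left(-49\right) = \left(-52\right) \left(-20\right) \left(-49\right) = 1040 \left(-49\right) = -50960$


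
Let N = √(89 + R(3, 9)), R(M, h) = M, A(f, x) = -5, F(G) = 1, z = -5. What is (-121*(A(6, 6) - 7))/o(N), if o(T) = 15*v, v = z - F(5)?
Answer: -242/15 ≈ -16.133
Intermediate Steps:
v = -6 (v = -5 - 1*1 = -5 - 1 = -6)
N = 2*√23 (N = √(89 + 3) = √92 = 2*√23 ≈ 9.5917)
o(T) = -90 (o(T) = 15*(-6) = -90)
(-121*(A(6, 6) - 7))/o(N) = -121*(-5 - 7)/(-90) = -121*(-12)*(-1/90) = 1452*(-1/90) = -242/15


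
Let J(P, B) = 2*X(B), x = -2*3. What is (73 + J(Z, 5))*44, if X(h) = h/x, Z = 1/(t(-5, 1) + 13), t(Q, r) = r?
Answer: 9416/3 ≈ 3138.7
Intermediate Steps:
Z = 1/14 (Z = 1/(1 + 13) = 1/14 ≈ 0.071429)
x = -6
X(h) = -h/6 (X(h) = h/(-6) = h*(-⅙) = -h/6)
J(P, B) = -B/3 (J(P, B) = 2*(-B/6) = -B/3)
(73 + J(Z, 5))*44 = (73 - ⅓*5)*44 = (73 - 5/3)*44 = (214/3)*44 = 9416/3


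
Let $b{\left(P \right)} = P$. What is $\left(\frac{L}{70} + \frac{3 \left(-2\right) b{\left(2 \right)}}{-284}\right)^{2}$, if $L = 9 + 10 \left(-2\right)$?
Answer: $\frac{326041}{24700900} \approx 0.0132$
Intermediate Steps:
$L = -11$ ($L = 9 - 20 = -11$)
$\left(\frac{L}{70} + \frac{3 \left(-2\right) b{\left(2 \right)}}{-284}\right)^{2} = \left(- \frac{11}{70} + \frac{3 \left(-2\right) 2}{-284}\right)^{2} = \left(\left(-11\right) \frac{1}{70} + \left(-6\right) 2 \left(- \frac{1}{284}\right)\right)^{2} = \left(- \frac{11}{70} - - \frac{3}{71}\right)^{2} = \left(- \frac{11}{70} + \frac{3}{71}\right)^{2} = \left(- \frac{571}{4970}\right)^{2} = \frac{326041}{24700900}$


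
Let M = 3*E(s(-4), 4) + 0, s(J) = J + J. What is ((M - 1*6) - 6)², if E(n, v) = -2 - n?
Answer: 36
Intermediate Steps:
s(J) = 2*J
M = 18 (M = 3*(-2 - 2*(-4)) + 0 = 3*(-2 - 1*(-8)) + 0 = 3*(-2 + 8) + 0 = 3*6 + 0 = 18 + 0 = 18)
((M - 1*6) - 6)² = ((18 - 1*6) - 6)² = ((18 - 6) - 6)² = (12 - 6)² = 6² = 36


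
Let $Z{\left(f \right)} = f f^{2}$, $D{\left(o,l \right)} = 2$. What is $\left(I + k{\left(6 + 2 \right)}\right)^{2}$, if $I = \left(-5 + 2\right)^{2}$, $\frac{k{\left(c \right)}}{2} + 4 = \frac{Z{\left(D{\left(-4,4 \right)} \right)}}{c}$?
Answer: $9$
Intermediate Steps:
$Z{\left(f \right)} = f^{3}$
$k{\left(c \right)} = -8 + \frac{16}{c}$ ($k{\left(c \right)} = -8 + 2 \frac{2^{3}}{c} = -8 + 2 \frac{8}{c} = -8 + \frac{16}{c}$)
$I = 9$ ($I = \left(-3\right)^{2} = 9$)
$\left(I + k{\left(6 + 2 \right)}\right)^{2} = \left(9 - \left(8 - \frac{16}{6 + 2}\right)\right)^{2} = \left(9 - \left(8 - \frac{16}{8}\right)\right)^{2} = \left(9 + \left(-8 + 16 \cdot \frac{1}{8}\right)\right)^{2} = \left(9 + \left(-8 + 2\right)\right)^{2} = \left(9 - 6\right)^{2} = 3^{2} = 9$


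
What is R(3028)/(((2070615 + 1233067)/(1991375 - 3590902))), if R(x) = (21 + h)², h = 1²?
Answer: -387085534/1651841 ≈ -234.34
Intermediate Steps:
h = 1
R(x) = 484 (R(x) = (21 + 1)² = 22² = 484)
R(3028)/(((2070615 + 1233067)/(1991375 - 3590902))) = 484/(((2070615 + 1233067)/(1991375 - 3590902))) = 484/((3303682/(-1599527))) = 484/((3303682*(-1/1599527))) = 484/(-3303682/1599527) = 484*(-1599527/3303682) = -387085534/1651841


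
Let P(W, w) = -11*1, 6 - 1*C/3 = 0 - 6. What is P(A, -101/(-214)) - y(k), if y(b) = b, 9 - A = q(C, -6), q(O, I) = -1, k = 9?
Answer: -20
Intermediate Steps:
C = 36 (C = 18 - 3*(0 - 6) = 18 - 3*(-6) = 18 + 18 = 36)
A = 10 (A = 9 - 1*(-1) = 9 + 1 = 10)
P(W, w) = -11
P(A, -101/(-214)) - y(k) = -11 - 1*9 = -11 - 9 = -20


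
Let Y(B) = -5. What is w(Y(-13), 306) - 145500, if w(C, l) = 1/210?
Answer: -30554999/210 ≈ -1.4550e+5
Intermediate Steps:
w(C, l) = 1/210
w(Y(-13), 306) - 145500 = 1/210 - 145500 = -30554999/210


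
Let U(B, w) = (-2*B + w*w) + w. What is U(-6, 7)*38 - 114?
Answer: 2470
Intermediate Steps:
U(B, w) = w + w² - 2*B (U(B, w) = (-2*B + w²) + w = (w² - 2*B) + w = w + w² - 2*B)
U(-6, 7)*38 - 114 = (7 + 7² - 2*(-6))*38 - 114 = (7 + 49 + 12)*38 - 114 = 68*38 - 114 = 2584 - 114 = 2470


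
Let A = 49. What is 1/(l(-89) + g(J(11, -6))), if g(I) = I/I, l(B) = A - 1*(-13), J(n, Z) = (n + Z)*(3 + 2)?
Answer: 1/63 ≈ 0.015873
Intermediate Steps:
J(n, Z) = 5*Z + 5*n (J(n, Z) = (Z + n)*5 = 5*Z + 5*n)
l(B) = 62 (l(B) = 49 - 1*(-13) = 49 + 13 = 62)
g(I) = 1
1/(l(-89) + g(J(11, -6))) = 1/(62 + 1) = 1/63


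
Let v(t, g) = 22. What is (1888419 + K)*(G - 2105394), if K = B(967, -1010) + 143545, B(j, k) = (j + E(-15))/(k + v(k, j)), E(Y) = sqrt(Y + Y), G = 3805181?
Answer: 3412457476073955/988 - 1699787*I*sqrt(30)/988 ≈ 3.4539e+12 - 9423.2*I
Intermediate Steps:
E(Y) = sqrt(2)*sqrt(Y) (E(Y) = sqrt(2*Y) = sqrt(2)*sqrt(Y))
B(j, k) = (j + I*sqrt(30))/(22 + k) (B(j, k) = (j + sqrt(2)*sqrt(-15))/(k + 22) = (j + sqrt(2)*(I*sqrt(15)))/(22 + k) = (j + I*sqrt(30))/(22 + k))
K = 141821493/988 - I*sqrt(30)/988 (K = (967 + I*sqrt(30))/(22 - 1010) + 143545 = (967 + I*sqrt(30))/(-988) + 143545 = -(967 + I*sqrt(30))/988 + 143545 = (-967/988 - I*sqrt(30)/988) + 143545 = 141821493/988 - I*sqrt(30)/988 ≈ 1.4354e+5 - 0.0055438*I)
(1888419 + K)*(G - 2105394) = (1888419 + (141821493/988 - I*sqrt(30)/988))*(3805181 - 2105394) = (2007579465/988 - I*sqrt(30)/988)*1699787 = 3412457476073955/988 - 1699787*I*sqrt(30)/988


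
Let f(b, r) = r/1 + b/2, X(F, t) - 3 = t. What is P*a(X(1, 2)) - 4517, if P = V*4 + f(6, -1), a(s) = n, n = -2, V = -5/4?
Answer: -4511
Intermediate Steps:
V = -5/4 (V = -5*1/4 = -5/4 ≈ -1.2500)
X(F, t) = 3 + t
f(b, r) = r + b/2 (f(b, r) = r*1 + b*(1/2) = r + b/2)
a(s) = -2
P = -3 (P = -5/4*4 + (-1 + (1/2)*6) = -5 + (-1 + 3) = -5 + 2 = -3)
P*a(X(1, 2)) - 4517 = -3*(-2) - 4517 = 6 - 4517 = -4511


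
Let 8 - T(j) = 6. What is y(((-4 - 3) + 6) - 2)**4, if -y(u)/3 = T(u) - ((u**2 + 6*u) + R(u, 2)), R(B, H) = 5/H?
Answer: 6765201/16 ≈ 4.2283e+5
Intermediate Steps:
T(j) = 2 (T(j) = 8 - 1*6 = 8 - 6 = 2)
y(u) = 3/2 + 3*u**2 + 18*u (y(u) = -3*(2 - ((u**2 + 6*u) + 5/2)) = -3*(2 - (5/2 + u**2 + 6*u)) = -3*(2 + (-5/2 - u**2 - 6*u)) = -3*(-1/2 - u**2 - 6*u) = 3/2 + 3*u**2 + 18*u)
y(((-4 - 3) + 6) - 2)**4 = (3/2 + 3*(((-4 - 3) + 6) - 2)**2 + 18*(((-4 - 3) + 6) - 2))**4 = (3/2 + 3*((-7 + 6) - 2)**2 + 18*((-7 + 6) - 2))**4 = (3/2 + 3*(-1 - 2)**2 + 18*(-1 - 2))**4 = (3/2 + 3*(-3)**2 + 18*(-3))**4 = (3/2 + 3*9 - 54)**4 = (3/2 + 27 - 54)**4 = (-51/2)**4 = 6765201/16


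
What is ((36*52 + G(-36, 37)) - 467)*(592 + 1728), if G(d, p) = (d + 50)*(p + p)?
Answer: 5663120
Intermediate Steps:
G(d, p) = 2*p*(50 + d) (G(d, p) = (50 + d)*(2*p) = 2*p*(50 + d))
((36*52 + G(-36, 37)) - 467)*(592 + 1728) = ((36*52 + 2*37*(50 - 36)) - 467)*(592 + 1728) = ((1872 + 2*37*14) - 467)*2320 = ((1872 + 1036) - 467)*2320 = (2908 - 467)*2320 = 2441*2320 = 5663120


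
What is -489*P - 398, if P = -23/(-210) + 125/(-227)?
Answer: -2896493/15890 ≈ -182.28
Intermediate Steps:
P = -21029/47670 (P = -23*(-1/210) + 125*(-1/227) = 23/210 - 125/227 = -21029/47670 ≈ -0.44114)
-489*P - 398 = -489*(-21029/47670) - 398 = 3427727/15890 - 398 = -2896493/15890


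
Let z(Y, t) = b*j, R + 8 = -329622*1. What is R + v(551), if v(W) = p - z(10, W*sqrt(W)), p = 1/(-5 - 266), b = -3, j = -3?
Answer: -89332170/271 ≈ -3.2964e+5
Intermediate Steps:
R = -329630 (R = -8 - 329622*1 = -8 - 329622 = -329630)
z(Y, t) = 9 (z(Y, t) = -3*(-3) = 9)
p = -1/271 (p = 1/(-271) = -1/271 ≈ -0.0036900)
v(W) = -2440/271 (v(W) = -1/271 - 1*9 = -1/271 - 9 = -2440/271)
R + v(551) = -329630 - 2440/271 = -89332170/271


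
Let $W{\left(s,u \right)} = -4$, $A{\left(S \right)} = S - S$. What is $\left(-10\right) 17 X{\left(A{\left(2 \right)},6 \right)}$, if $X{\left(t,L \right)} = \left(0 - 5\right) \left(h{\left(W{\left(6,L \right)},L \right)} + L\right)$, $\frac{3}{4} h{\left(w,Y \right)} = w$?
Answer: $\frac{1700}{3} \approx 566.67$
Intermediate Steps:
$A{\left(S \right)} = 0$
$h{\left(w,Y \right)} = \frac{4 w}{3}$
$X{\left(t,L \right)} = \frac{80}{3} - 5 L$ ($X{\left(t,L \right)} = \left(0 - 5\right) \left(\frac{4}{3} \left(-4\right) + L\right) = - 5 \left(- \frac{16}{3} + L\right) = \frac{80}{3} - 5 L$)
$\left(-10\right) 17 X{\left(A{\left(2 \right)},6 \right)} = \left(-10\right) 17 \left(\frac{80}{3} - 30\right) = - 170 \left(\frac{80}{3} - 30\right) = \left(-170\right) \left(- \frac{10}{3}\right) = \frac{1700}{3}$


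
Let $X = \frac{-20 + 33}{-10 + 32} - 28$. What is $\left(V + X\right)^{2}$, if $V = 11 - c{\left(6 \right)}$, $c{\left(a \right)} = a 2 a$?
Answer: $\frac{3783025}{484} \approx 7816.2$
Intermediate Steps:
$c{\left(a \right)} = 2 a^{2}$ ($c{\left(a \right)} = 2 a a = 2 a^{2}$)
$V = -61$ ($V = 11 - 2 \cdot 6^{2} = 11 - 2 \cdot 36 = 11 - 72 = -61$)
$X = - \frac{603}{22}$ ($X = \frac{13}{22} - 28 = - \frac{603}{22} \approx -27.409$)
$\left(V + X\right)^{2} = \left(-61 - \frac{603}{22}\right)^{2} = \left(- \frac{1945}{22}\right)^{2} = \frac{3783025}{484}$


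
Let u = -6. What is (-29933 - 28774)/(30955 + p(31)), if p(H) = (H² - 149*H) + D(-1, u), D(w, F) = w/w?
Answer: -58707/27298 ≈ -2.1506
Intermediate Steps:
D(w, F) = 1
p(H) = 1 + H² - 149*H (p(H) = (H² - 149*H) + 1 = 1 + H² - 149*H)
(-29933 - 28774)/(30955 + p(31)) = (-29933 - 28774)/(30955 + (1 + 31² - 149*31)) = -58707/(30955 + (1 + 961 - 4619)) = -58707/(30955 - 3657) = -58707/27298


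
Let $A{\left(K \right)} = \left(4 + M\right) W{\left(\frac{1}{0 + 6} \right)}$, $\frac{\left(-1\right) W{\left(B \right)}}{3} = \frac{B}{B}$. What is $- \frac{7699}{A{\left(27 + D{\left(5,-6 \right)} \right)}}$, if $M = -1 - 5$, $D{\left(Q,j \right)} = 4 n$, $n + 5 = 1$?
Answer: $- \frac{7699}{6} \approx -1283.2$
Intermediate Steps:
$n = -4$ ($n = -5 + 1 = -4$)
$D{\left(Q,j \right)} = -16$ ($D{\left(Q,j \right)} = 4 \left(-4\right) = -16$)
$M = -6$
$W{\left(B \right)} = -3$ ($W{\left(B \right)} = - 3 \frac{B}{B} = \left(-3\right) 1 = -3$)
$A{\left(K \right)} = 6$ ($A{\left(K \right)} = \left(4 - 6\right) \left(-3\right) = \left(-2\right) \left(-3\right) = 6$)
$- \frac{7699}{A{\left(27 + D{\left(5,-6 \right)} \right)}} = - \frac{7699}{6}$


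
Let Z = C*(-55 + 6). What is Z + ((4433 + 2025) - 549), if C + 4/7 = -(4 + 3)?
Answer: 6280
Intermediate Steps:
C = -53/7 (C = -4/7 - (4 + 3) = -4/7 - 1*7 = -4/7 - 7 = -53/7 ≈ -7.5714)
Z = 371 (Z = -53*(-55 + 6)/7 = -53/7*(-49) = 371)
Z + ((4433 + 2025) - 549) = 371 + ((4433 + 2025) - 549) = 371 + (6458 - 549) = 371 + 5909 = 6280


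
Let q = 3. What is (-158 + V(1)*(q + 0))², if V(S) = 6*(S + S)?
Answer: 14884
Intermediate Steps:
V(S) = 12*S (V(S) = 6*(2*S) = 12*S)
(-158 + V(1)*(q + 0))² = (-158 + (12*1)*(3 + 0))² = (-158 + 12*3)² = (-158 + 36)² = (-122)² = 14884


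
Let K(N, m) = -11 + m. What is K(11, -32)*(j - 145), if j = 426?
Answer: -12083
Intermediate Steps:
K(11, -32)*(j - 145) = (-11 - 32)*(426 - 145) = -43*281 = -12083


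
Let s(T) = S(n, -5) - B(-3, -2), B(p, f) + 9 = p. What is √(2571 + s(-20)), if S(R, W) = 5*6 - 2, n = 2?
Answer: √2611 ≈ 51.098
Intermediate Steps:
B(p, f) = -9 + p
S(R, W) = 28 (S(R, W) = 30 - 2 = 28)
s(T) = 40 (s(T) = 28 - (-9 - 3) = 28 - 1*(-12) = 28 + 12 = 40)
√(2571 + s(-20)) = √(2571 + 40) = √2611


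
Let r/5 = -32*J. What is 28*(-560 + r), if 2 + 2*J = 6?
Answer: -24640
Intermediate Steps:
J = 2 (J = -1 + (½)*6 = -1 + 3 = 2)
r = -320 (r = 5*(-32*2) = 5*(-64) = -320)
28*(-560 + r) = 28*(-560 - 320) = 28*(-880) = -24640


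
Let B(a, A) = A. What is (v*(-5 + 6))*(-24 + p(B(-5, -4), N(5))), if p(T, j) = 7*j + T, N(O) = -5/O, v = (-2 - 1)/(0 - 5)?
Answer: -21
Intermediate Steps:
v = 3/5 (v = -3/(-5) = -3*(-1/5) = 3/5 ≈ 0.60000)
p(T, j) = T + 7*j
(v*(-5 + 6))*(-24 + p(B(-5, -4), N(5))) = (3*(-5 + 6)/5)*(-24 + (-4 + 7*(-5/5))) = ((3/5)*1)*(-24 + (-4 + 7*(-5*1/5))) = 3*(-24 + (-4 + 7*(-1)))/5 = 3*(-24 + (-4 - 7))/5 = 3*(-24 - 11)/5 = (3/5)*(-35) = -21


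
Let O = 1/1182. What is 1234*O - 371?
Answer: -218644/591 ≈ -369.96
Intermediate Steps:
O = 1/1182 ≈ 0.00084602
1234*O - 371 = 1234*(1/1182) - 371 = 617/591 - 371 = -218644/591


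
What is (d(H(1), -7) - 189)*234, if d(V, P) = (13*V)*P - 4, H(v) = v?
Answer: -66456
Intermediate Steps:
d(V, P) = -4 + 13*P*V (d(V, P) = 13*P*V - 4 = -4 + 13*P*V)
(d(H(1), -7) - 189)*234 = ((-4 + 13*(-7)*1) - 189)*234 = ((-4 - 91) - 189)*234 = (-95 - 189)*234 = -284*234 = -66456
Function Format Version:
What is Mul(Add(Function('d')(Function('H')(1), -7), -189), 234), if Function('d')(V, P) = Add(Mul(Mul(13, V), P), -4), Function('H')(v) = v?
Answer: -66456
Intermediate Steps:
Function('d')(V, P) = Add(-4, Mul(13, P, V)) (Function('d')(V, P) = Add(Mul(13, P, V), -4) = Add(-4, Mul(13, P, V)))
Mul(Add(Function('d')(Function('H')(1), -7), -189), 234) = Mul(Add(Add(-4, Mul(13, -7, 1)), -189), 234) = Mul(Add(Add(-4, -91), -189), 234) = Mul(Add(-95, -189), 234) = Mul(-284, 234) = -66456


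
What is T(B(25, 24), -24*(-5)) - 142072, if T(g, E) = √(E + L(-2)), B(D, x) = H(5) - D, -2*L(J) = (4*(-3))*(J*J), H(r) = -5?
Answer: -142060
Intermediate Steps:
L(J) = 6*J² (L(J) = -4*(-3)*J*J/2 = -(-6)*J² = 6*J²)
B(D, x) = -5 - D
T(g, E) = √(24 + E) (T(g, E) = √(E + 6*(-2)²) = √(E + 6*4) = √(E + 24) = √(24 + E))
T(B(25, 24), -24*(-5)) - 142072 = √(24 - 24*(-5)) - 142072 = √(24 + 120) - 142072 = √144 - 142072 = 12 - 142072 = -142060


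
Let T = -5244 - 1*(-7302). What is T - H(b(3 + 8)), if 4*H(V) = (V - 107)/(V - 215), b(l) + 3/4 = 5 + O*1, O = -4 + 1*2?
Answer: 7005013/3404 ≈ 2057.9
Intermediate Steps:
O = -2 (O = -4 + 2 = -2)
b(l) = 9/4 (b(l) = -¾ + (5 - 2*1) = -¾ + (5 - 2) = -¾ + 3 = 9/4)
H(V) = (-107 + V)/(4*(-215 + V)) (H(V) = ((V - 107)/(V - 215))/4 = ((-107 + V)/(-215 + V))/4 = (-107 + V)/(4*(-215 + V)))
T = 2058 (T = -5244 + 7302 = 2058)
T - H(b(3 + 8)) = 2058 - (-107 + 9/4)/(4*(-215 + 9/4)) = 2058 - (-419)/(4*(-851/4)*4) = 2058 - (-4)*(-419)/(4*851*4) = 2058 - 1*419/3404 = 2058 - 419/3404 = 7005013/3404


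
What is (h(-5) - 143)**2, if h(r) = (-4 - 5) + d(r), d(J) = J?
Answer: 24649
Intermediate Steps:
h(r) = -9 + r (h(r) = (-4 - 5) + r = -9 + r)
(h(-5) - 143)**2 = ((-9 - 5) - 143)**2 = (-14 - 143)**2 = (-157)**2 = 24649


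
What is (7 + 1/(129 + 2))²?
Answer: 842724/17161 ≈ 49.107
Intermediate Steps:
(7 + 1/(129 + 2))² = (7 + 1/131)² = (918/131)² = 842724/17161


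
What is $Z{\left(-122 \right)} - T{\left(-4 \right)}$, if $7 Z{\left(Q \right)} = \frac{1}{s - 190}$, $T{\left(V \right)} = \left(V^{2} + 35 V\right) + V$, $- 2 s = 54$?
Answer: $\frac{194431}{1519} \approx 128.0$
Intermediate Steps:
$s = -27$ ($s = \left(- \frac{1}{2}\right) 54 = -27$)
$T{\left(V \right)} = V^{2} + 36 V$
$Z{\left(Q \right)} = - \frac{1}{1519}$ ($Z{\left(Q \right)} = \frac{1}{7 \left(-27 - 190\right)} = \frac{1}{7 \left(-217\right)} = \frac{1}{7} \left(- \frac{1}{217}\right) = - \frac{1}{1519}$)
$Z{\left(-122 \right)} - T{\left(-4 \right)} = - \frac{1}{1519} - - 4 \left(36 - 4\right) = - \frac{1}{1519} - \left(-4\right) 32 = - \frac{1}{1519} - -128 = - \frac{1}{1519} + 128 = \frac{194431}{1519}$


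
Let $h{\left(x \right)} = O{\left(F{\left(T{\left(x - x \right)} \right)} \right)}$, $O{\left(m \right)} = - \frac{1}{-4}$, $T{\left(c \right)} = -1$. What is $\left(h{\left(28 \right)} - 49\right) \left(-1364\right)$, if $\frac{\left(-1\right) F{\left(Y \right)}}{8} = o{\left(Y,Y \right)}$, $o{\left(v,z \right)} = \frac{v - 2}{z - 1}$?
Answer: $66495$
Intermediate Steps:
$o{\left(v,z \right)} = \frac{-2 + v}{-1 + z}$
$F{\left(Y \right)} = - \frac{8 \left(-2 + Y\right)}{-1 + Y}$ ($F{\left(Y \right)} = - 8 \frac{-2 + Y}{-1 + Y} = - \frac{8 \left(-2 + Y\right)}{-1 + Y}$)
$O{\left(m \right)} = \frac{1}{4}$ ($O{\left(m \right)} = \left(-1\right) \left(- \frac{1}{4}\right) = \frac{1}{4}$)
$h{\left(x \right)} = \frac{1}{4}$
$\left(h{\left(28 \right)} - 49\right) \left(-1364\right) = \left(\frac{1}{4} - 49\right) \left(-1364\right) = \left(- \frac{195}{4}\right) \left(-1364\right) = 66495$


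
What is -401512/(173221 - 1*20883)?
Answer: -200756/76169 ≈ -2.6357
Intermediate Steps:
-401512/(173221 - 1*20883) = -401512/(173221 - 20883) = -401512/152338 = -401512*1/152338 = -200756/76169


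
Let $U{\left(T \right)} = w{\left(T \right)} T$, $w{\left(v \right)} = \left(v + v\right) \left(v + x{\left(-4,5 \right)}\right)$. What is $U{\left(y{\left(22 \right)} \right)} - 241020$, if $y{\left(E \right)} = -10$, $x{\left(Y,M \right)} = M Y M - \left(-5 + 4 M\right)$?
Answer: $-266020$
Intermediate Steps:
$x{\left(Y,M \right)} = 5 - 4 M + Y M^{2}$ ($x{\left(Y,M \right)} = Y M^{2} - \left(-5 + 4 M\right) = 5 - 4 M + Y M^{2}$)
$w{\left(v \right)} = 2 v \left(-115 + v\right)$ ($w{\left(v \right)} = \left(v + v\right) \left(v - \left(15 + 100\right)\right) = 2 v \left(v - 115\right) = 2 v \left(-115 + v\right)$)
$U{\left(T \right)} = 2 T^{2} \left(-115 + T\right)$ ($U{\left(T \right)} = 2 T \left(-115 + T\right) T = 2 T^{2} \left(-115 + T\right)$)
$U{\left(y{\left(22 \right)} \right)} - 241020 = 2 \left(-10\right)^{2} \left(-115 - 10\right) - 241020 = 2 \cdot 100 \left(-125\right) - 241020 = -25000 - 241020 = -266020$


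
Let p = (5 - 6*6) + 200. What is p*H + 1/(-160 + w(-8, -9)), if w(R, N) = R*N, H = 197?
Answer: 2929783/88 ≈ 33293.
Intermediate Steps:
p = 169 (p = (5 - 36) + 200 = -31 + 200 = 169)
w(R, N) = N*R
p*H + 1/(-160 + w(-8, -9)) = 169*197 + 1/(-160 - 9*(-8)) = 33293 + 1/(-160 + 72) = 33293 + 1/(-88) = 33293 - 1/88 = 2929783/88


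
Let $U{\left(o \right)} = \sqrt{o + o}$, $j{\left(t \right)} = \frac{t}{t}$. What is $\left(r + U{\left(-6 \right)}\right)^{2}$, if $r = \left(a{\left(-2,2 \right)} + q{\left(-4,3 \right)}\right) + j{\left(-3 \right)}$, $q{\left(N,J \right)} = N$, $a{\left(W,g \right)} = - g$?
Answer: $13 - 20 i \sqrt{3} \approx 13.0 - 34.641 i$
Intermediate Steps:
$j{\left(t \right)} = 1$
$U{\left(o \right)} = \sqrt{2} \sqrt{o}$ ($U{\left(o \right)} = \sqrt{2 o} = \sqrt{2} \sqrt{o}$)
$r = -5$ ($r = \left(\left(-1\right) 2 - 4\right) + 1 = \left(-2 - 4\right) + 1 = -6 + 1 = -5$)
$\left(r + U{\left(-6 \right)}\right)^{2} = \left(-5 + \sqrt{2} \sqrt{-6}\right)^{2} = \left(-5 + \sqrt{2} i \sqrt{6}\right)^{2} = \left(-5 + 2 i \sqrt{3}\right)^{2}$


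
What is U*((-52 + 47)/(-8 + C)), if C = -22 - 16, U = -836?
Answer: -2090/23 ≈ -90.870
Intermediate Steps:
C = -38
U*((-52 + 47)/(-8 + C)) = -836*(-52 + 47)/(-8 - 38) = -(-4180)/(-46) = -(-4180)*(-1)/46 = -836*5/46 = -2090/23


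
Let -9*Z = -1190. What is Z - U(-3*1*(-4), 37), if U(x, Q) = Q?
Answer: 857/9 ≈ 95.222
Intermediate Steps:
Z = 1190/9 (Z = -⅑*(-1190) = 1190/9 ≈ 132.22)
Z - U(-3*1*(-4), 37) = 1190/9 - 1*37 = 1190/9 - 37 = 857/9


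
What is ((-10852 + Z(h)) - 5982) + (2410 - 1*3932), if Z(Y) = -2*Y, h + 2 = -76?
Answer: -18200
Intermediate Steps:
h = -78 (h = -2 - 76 = -78)
((-10852 + Z(h)) - 5982) + (2410 - 1*3932) = ((-10852 - 2*(-78)) - 5982) + (2410 - 1*3932) = ((-10852 + 156) - 5982) + (2410 - 3932) = (-10696 - 5982) - 1522 = -16678 - 1522 = -18200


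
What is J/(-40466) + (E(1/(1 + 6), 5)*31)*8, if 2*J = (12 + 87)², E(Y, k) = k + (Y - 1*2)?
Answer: 441496385/566524 ≈ 779.31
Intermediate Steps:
E(Y, k) = -2 + Y + k (E(Y, k) = k + (Y - 2) = k + (-2 + Y) = -2 + Y + k)
J = 9801/2 (J = (12 + 87)²/2 = (½)*99² = (½)*9801 = 9801/2 ≈ 4900.5)
J/(-40466) + (E(1/(1 + 6), 5)*31)*8 = (9801/2)/(-40466) + ((-2 + 1/(1 + 6) + 5)*31)*8 = (9801/2)*(-1/40466) + ((-2 + 1/7 + 5)*31)*8 = -9801/80932 + ((-2 + ⅐ + 5)*31)*8 = -9801/80932 + ((22/7)*31)*8 = -9801/80932 + (682/7)*8 = -9801/80932 + 5456/7 = 441496385/566524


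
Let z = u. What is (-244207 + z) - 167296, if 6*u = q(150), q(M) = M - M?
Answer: -411503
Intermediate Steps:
q(M) = 0
u = 0 (u = (⅙)*0 = 0)
z = 0
(-244207 + z) - 167296 = (-244207 + 0) - 167296 = -244207 - 167296 = -411503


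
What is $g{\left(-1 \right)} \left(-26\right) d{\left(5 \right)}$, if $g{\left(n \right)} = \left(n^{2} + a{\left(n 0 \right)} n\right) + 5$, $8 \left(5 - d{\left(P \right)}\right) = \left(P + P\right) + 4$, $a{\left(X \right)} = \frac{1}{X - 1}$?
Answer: $- \frac{1183}{2} \approx -591.5$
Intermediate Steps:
$a{\left(X \right)} = \frac{1}{-1 + X}$
$d{\left(P \right)} = \frac{9}{2} - \frac{P}{4}$ ($d{\left(P \right)} = 5 - \frac{\left(P + P\right) + 4}{8} = 5 - \frac{2 P + 4}{8} = 5 - \frac{4 + 2 P}{8} = 5 - \left(\frac{1}{2} + \frac{P}{4}\right) = \frac{9}{2} - \frac{P}{4}$)
$g{\left(n \right)} = 5 + n^{2} - n$ ($g{\left(n \right)} = \left(n^{2} + \frac{n}{-1 + n 0}\right) + 5 = \left(n^{2} + \frac{n}{-1 + 0}\right) + 5 = \left(n^{2} + \frac{n}{-1}\right) + 5 = \left(n^{2} - n\right) + 5 = 5 + n^{2} - n$)
$g{\left(-1 \right)} \left(-26\right) d{\left(5 \right)} = \left(5 + \left(-1\right)^{2} - -1\right) \left(-26\right) \left(\frac{9}{2} - \frac{5}{4}\right) = \left(5 + 1 + 1\right) \left(-26\right) \left(\frac{9}{2} - \frac{5}{4}\right) = 7 \left(-26\right) \frac{13}{4} = \left(-182\right) \frac{13}{4} = - \frac{1183}{2}$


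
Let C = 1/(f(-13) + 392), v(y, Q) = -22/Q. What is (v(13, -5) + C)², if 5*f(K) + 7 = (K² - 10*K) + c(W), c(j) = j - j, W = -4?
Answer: 2457085761/126787600 ≈ 19.380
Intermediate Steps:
c(j) = 0
f(K) = -7/5 - 2*K + K²/5 (f(K) = -7/5 + ((K² - 10*K) + 0)/5 = -7/5 + (K² - 10*K)/5 = -7/5 + (-2*K + K²/5) = -7/5 - 2*K + K²/5)
C = 5/2252 (C = 1/((-7/5 - 2*(-13) + (⅕)*(-13)²) + 392) = 1/((-7/5 + 26 + (⅕)*169) + 392) = 1/((-7/5 + 26 + 169/5) + 392) = 1/(292/5 + 392) = 1/(2252/5) = 5/2252 ≈ 0.0022202)
(v(13, -5) + C)² = (-22/(-5) + 5/2252)² = (-22*(-⅕) + 5/2252)² = (22/5 + 5/2252)² = (49569/11260)² = 2457085761/126787600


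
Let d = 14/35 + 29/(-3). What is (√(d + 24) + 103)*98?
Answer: 10094 + 98*√3315/15 ≈ 10470.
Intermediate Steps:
d = -139/15 (d = 14*(1/35) + 29*(-⅓) = ⅖ - 29/3 = -139/15 ≈ -9.2667)
(√(d + 24) + 103)*98 = (√(-139/15 + 24) + 103)*98 = (√(221/15) + 103)*98 = (√3315/15 + 103)*98 = (103 + √3315/15)*98 = 10094 + 98*√3315/15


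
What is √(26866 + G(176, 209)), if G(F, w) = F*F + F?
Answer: √58018 ≈ 240.87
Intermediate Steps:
G(F, w) = F + F² (G(F, w) = F² + F = F + F²)
√(26866 + G(176, 209)) = √(26866 + 176*(1 + 176)) = √(26866 + 176*177) = √(26866 + 31152) = √58018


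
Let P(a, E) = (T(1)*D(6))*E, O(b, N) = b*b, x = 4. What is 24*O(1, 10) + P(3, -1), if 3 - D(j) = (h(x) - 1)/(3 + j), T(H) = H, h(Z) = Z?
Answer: 64/3 ≈ 21.333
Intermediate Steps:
D(j) = 3 - 3/(3 + j) (D(j) = 3 - (4 - 1)/(3 + j) = 3 - 3/(3 + j))
O(b, N) = b²
P(a, E) = 8*E/3 (P(a, E) = (1*(3*(2 + 6)/(3 + 6)))*E = (1*(3*8/9))*E = (1*(3*(⅑)*8))*E = (1*(8/3))*E = 8*E/3)
24*O(1, 10) + P(3, -1) = 24*1² + (8/3)*(-1) = 24*1 - 8/3 = 24 - 8/3 = 64/3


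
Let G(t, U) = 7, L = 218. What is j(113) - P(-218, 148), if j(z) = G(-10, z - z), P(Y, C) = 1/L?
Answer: 1525/218 ≈ 6.9954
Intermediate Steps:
P(Y, C) = 1/218
j(z) = 7
j(113) - P(-218, 148) = 7 - 1*1/218 = 7 - 1/218 = 1525/218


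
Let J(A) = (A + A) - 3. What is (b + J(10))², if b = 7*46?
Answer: 114921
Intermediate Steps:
J(A) = -3 + 2*A (J(A) = 2*A - 3 = -3 + 2*A)
b = 322
(b + J(10))² = (322 + (-3 + 2*10))² = (322 + (-3 + 20))² = (322 + 17)² = 339² = 114921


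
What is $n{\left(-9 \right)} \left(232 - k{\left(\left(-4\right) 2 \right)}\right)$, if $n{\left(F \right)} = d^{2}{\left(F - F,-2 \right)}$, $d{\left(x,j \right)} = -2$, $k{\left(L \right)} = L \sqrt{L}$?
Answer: $928 + 64 i \sqrt{2} \approx 928.0 + 90.51 i$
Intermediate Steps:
$k{\left(L \right)} = L^{\frac{3}{2}}$
$n{\left(F \right)} = 4$ ($n{\left(F \right)} = \left(-2\right)^{2} = 4$)
$n{\left(-9 \right)} \left(232 - k{\left(\left(-4\right) 2 \right)}\right) = 4 \left(232 - \left(\left(-4\right) 2\right)^{\frac{3}{2}}\right) = 4 \left(232 - \left(-8\right)^{\frac{3}{2}}\right) = 4 \left(232 - - 16 i \sqrt{2}\right) = 4 \left(232 + 16 i \sqrt{2}\right) = 928 + 64 i \sqrt{2}$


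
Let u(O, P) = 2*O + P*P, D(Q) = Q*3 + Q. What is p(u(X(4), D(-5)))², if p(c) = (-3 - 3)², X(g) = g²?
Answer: 1296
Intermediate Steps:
D(Q) = 4*Q (D(Q) = 3*Q + Q = 4*Q)
u(O, P) = P² + 2*O (u(O, P) = 2*O + P² = P² + 2*O)
p(c) = 36 (p(c) = (-6)² = 36)
p(u(X(4), D(-5)))² = 36² = 1296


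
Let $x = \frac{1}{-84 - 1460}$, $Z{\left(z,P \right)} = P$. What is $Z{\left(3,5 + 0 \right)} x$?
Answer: $- \frac{5}{1544} \approx -0.0032383$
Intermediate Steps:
$x = - \frac{1}{1544}$ ($x = \frac{1}{-1544} = - \frac{1}{1544} \approx -0.00064767$)
$Z{\left(3,5 + 0 \right)} x = \left(5 + 0\right) \left(- \frac{1}{1544}\right) = 5 \left(- \frac{1}{1544}\right) = - \frac{5}{1544}$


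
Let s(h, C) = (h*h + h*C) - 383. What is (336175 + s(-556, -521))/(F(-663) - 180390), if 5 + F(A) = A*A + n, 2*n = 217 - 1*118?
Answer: 1869208/518447 ≈ 3.6054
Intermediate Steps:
n = 99/2 (n = (217 - 1*118)/2 = (217 - 118)/2 = (½)*99 = 99/2 ≈ 49.500)
F(A) = 89/2 + A² (F(A) = -5 + (A*A + 99/2) = -5 + (A² + 99/2) = -5 + (99/2 + A²) = 89/2 + A²)
s(h, C) = -383 + h² + C*h (s(h, C) = (h² + C*h) - 383 = -383 + h² + C*h)
(336175 + s(-556, -521))/(F(-663) - 180390) = (336175 + (-383 + (-556)² - 521*(-556)))/((89/2 + (-663)²) - 180390) = (336175 + (-383 + 309136 + 289676))/((89/2 + 439569) - 180390) = (336175 + 598429)/(879227/2 - 180390) = 934604/(518447/2) = 934604*(2/518447) = 1869208/518447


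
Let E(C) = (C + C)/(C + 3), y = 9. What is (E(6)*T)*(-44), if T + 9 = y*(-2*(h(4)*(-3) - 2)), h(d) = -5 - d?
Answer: 26928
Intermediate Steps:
E(C) = 2*C/(3 + C) (E(C) = (2*C)/(3 + C) = 2*C/(3 + C))
T = -459 (T = -9 + 9*(-2*((-5 - 1*4)*(-3) - 2)) = -9 + 9*(-2*((-5 - 4)*(-3) - 2)) = -9 + 9*(-2*(-9*(-3) - 2)) = -9 + 9*(-2*(27 - 2)) = -9 + 9*(-2*25) = -9 + 9*(-50) = -9 - 450 = -459)
(E(6)*T)*(-44) = ((2*6/(3 + 6))*(-459))*(-44) = ((2*6/9)*(-459))*(-44) = ((2*6*(⅑))*(-459))*(-44) = ((4/3)*(-459))*(-44) = -612*(-44) = 26928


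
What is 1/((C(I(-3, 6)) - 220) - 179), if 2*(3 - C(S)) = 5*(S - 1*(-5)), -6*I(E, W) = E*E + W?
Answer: -4/1609 ≈ -0.0024860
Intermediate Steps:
I(E, W) = -W/6 - E**2/6 (I(E, W) = -(E*E + W)/6 = -(E**2 + W)/6 = -(W + E**2)/6 = -W/6 - E**2/6)
C(S) = -19/2 - 5*S/2 (C(S) = 3 - 5*(S - 1*(-5))/2 = 3 - 5*(S + 5)/2 = 3 - 5*(5 + S)/2 = 3 - (25 + 5*S)/2 = 3 + (-25/2 - 5*S/2) = -19/2 - 5*S/2)
1/((C(I(-3, 6)) - 220) - 179) = 1/(((-19/2 - 5*(-1/6*6 - 1/6*(-3)**2)/2) - 220) - 179) = 1/(((-19/2 - 5*(-1 - 1/6*9)/2) - 220) - 179) = 1/(((-19/2 - 5*(-1 - 3/2)/2) - 220) - 179) = 1/(((-19/2 - 5/2*(-5/2)) - 220) - 179) = 1/(((-19/2 + 25/4) - 220) - 179) = 1/((-13/4 - 220) - 179) = 1/(-893/4 - 179) = 1/(-1609/4) = -4/1609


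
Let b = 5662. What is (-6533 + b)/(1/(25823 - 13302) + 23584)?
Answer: -10905791/295295265 ≈ -0.036932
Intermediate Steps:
(-6533 + b)/(1/(25823 - 13302) + 23584) = (-6533 + 5662)/(1/(25823 - 13302) + 23584) = -871/(1/12521 + 23584) = -871/295295265/12521 = -871*12521/295295265 = -10905791/295295265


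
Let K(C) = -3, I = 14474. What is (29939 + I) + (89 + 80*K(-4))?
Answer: 44262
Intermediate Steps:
(29939 + I) + (89 + 80*K(-4)) = (29939 + 14474) + (89 + 80*(-3)) = 44413 + (89 - 240) = 44413 - 151 = 44262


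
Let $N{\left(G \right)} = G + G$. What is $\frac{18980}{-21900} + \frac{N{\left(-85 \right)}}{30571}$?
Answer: $- \frac{399973}{458565} \approx -0.87223$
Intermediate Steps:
$N{\left(G \right)} = 2 G$
$\frac{18980}{-21900} + \frac{N{\left(-85 \right)}}{30571} = \frac{18980}{-21900} + \frac{2 \left(-85\right)}{30571} = 18980 \left(- \frac{1}{21900}\right) - \frac{170}{30571} = - \frac{13}{15} - \frac{170}{30571} = - \frac{399973}{458565}$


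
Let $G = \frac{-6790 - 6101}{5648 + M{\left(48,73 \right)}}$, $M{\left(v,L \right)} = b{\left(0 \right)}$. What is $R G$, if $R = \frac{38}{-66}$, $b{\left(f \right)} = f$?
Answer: $\frac{81643}{62128} \approx 1.3141$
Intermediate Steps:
$M{\left(v,L \right)} = 0$
$R = - \frac{19}{33}$ ($R = 38 \left(- \frac{1}{66}\right) = - \frac{19}{33} \approx -0.57576$)
$G = - \frac{12891}{5648}$ ($G = \frac{-6790 - 6101}{5648 + 0} = - \frac{12891}{5648} \approx -2.2824$)
$R G = \left(- \frac{19}{33}\right) \left(- \frac{12891}{5648}\right) = \frac{81643}{62128}$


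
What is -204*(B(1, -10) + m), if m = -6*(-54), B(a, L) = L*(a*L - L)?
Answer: -66096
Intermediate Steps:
B(a, L) = L*(-L + L*a) (B(a, L) = L*(L*a - L) = L*(-L + L*a))
m = 324
-204*(B(1, -10) + m) = -204*((-10)²*(-1 + 1) + 324) = -204*(100*0 + 324) = -204*(0 + 324) = -204*324 = -66096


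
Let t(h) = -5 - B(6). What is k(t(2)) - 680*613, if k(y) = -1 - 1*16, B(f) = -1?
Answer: -416857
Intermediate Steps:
t(h) = -4 (t(h) = -5 - 1*(-1) = -5 + 1 = -4)
k(y) = -17 (k(y) = -1 - 16 = -17)
k(t(2)) - 680*613 = -17 - 680*613 = -17 - 416840 = -416857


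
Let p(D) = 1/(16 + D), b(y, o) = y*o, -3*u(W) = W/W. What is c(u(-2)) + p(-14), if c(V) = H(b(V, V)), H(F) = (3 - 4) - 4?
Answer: -9/2 ≈ -4.5000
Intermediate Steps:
u(W) = -⅓ (u(W) = -W/(3*W) = -⅓*1 = -⅓)
b(y, o) = o*y
H(F) = -5 (H(F) = -1 - 4 = -5)
c(V) = -5
c(u(-2)) + p(-14) = -5 + 1/(16 - 14) = -5 + 1/2 = -5 + ½ = -9/2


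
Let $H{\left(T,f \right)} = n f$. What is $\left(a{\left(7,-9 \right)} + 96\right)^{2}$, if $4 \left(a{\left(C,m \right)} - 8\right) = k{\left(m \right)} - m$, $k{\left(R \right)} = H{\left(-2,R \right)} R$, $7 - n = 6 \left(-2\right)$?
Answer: $241081$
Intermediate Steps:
$n = 19$ ($n = 7 - 6 \left(-2\right) = 7 - -12 = 7 + 12 = 19$)
$H{\left(T,f \right)} = 19 f$
$k{\left(R \right)} = 19 R^{2}$ ($k{\left(R \right)} = 19 R R = 19 R^{2}$)
$a{\left(C,m \right)} = 8 - \frac{m}{4} + \frac{19 m^{2}}{4}$ ($a{\left(C,m \right)} = 8 + \frac{19 m^{2} - m}{4} = 8 + \frac{- m + 19 m^{2}}{4} = 8 + \left(- \frac{m}{4} + \frac{19 m^{2}}{4}\right) = 8 - \frac{m}{4} + \frac{19 m^{2}}{4}$)
$\left(a{\left(7,-9 \right)} + 96\right)^{2} = \left(\left(8 - - \frac{9}{4} + \frac{19 \left(-9\right)^{2}}{4}\right) + 96\right)^{2} = \left(\left(8 + \frac{9}{4} + \frac{19}{4} \cdot 81\right) + 96\right)^{2} = \left(\left(8 + \frac{9}{4} + \frac{1539}{4}\right) + 96\right)^{2} = \left(395 + 96\right)^{2} = 491^{2} = 241081$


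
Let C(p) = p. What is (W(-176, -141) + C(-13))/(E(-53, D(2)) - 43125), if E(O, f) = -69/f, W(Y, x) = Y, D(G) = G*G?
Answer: 252/57523 ≈ 0.0043809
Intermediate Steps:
D(G) = G²
(W(-176, -141) + C(-13))/(E(-53, D(2)) - 43125) = (-176 - 13)/(-69/(2²) - 43125) = -189/(-69/4 - 43125) = -189/(-172569/4) = -189*(-4/172569) = 252/57523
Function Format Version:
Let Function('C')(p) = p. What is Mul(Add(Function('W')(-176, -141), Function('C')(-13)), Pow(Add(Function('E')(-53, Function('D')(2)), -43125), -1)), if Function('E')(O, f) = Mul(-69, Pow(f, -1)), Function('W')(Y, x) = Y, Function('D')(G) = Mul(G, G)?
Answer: Rational(252, 57523) ≈ 0.0043809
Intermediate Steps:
Function('D')(G) = Pow(G, 2)
Mul(Add(Function('W')(-176, -141), Function('C')(-13)), Pow(Add(Function('E')(-53, Function('D')(2)), -43125), -1)) = Mul(Add(-176, -13), Pow(Add(Mul(-69, Pow(Pow(2, 2), -1)), -43125), -1)) = Mul(-189, Pow(Add(Mul(-69, Pow(4, -1)), -43125), -1)) = Mul(-189, Pow(Add(Mul(-69, Rational(1, 4)), -43125), -1)) = Mul(-189, Pow(Add(Rational(-69, 4), -43125), -1)) = Mul(-189, Pow(Rational(-172569, 4), -1)) = Mul(-189, Rational(-4, 172569)) = Rational(252, 57523)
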